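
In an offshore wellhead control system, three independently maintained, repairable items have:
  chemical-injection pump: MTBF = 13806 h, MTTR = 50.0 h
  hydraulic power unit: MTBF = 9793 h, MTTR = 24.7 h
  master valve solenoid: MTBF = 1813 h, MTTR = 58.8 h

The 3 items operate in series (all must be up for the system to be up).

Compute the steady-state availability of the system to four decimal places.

0.9627

A(chemical-injection pump) = MTBF/(MTBF+MTTR) = 13806/(13806+50.0) = 0.996391
A(hydraulic power unit) = MTBF/(MTBF+MTTR) = 9793/(9793+24.7) = 0.997484
A(master valve solenoid) = MTBF/(MTBF+MTTR) = 1813/(1813+58.8) = 0.968586
Series availability: 0.996391 × 0.997484 × 0.968586 = 0.9627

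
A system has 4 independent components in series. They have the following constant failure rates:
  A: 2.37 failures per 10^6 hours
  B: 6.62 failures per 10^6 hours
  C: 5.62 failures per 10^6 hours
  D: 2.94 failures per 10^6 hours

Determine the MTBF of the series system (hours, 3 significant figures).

Series of exponential components: λ_sys = Σ λ_i
λ_sys = 0.00000237 + 0.00000662 + 0.00000562 + 0.00000294 = 1.7550e-05 /h
MTBF = 1 / λ_sys = 57000 h

57000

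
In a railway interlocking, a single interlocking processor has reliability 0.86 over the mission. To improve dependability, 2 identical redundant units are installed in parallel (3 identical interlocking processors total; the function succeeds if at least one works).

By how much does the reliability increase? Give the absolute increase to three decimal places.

R_before = 0.86
R_after = 1 − (1 − 0.86)^3 = 0.997
ΔR = 0.997 − 0.86 = 0.137

0.137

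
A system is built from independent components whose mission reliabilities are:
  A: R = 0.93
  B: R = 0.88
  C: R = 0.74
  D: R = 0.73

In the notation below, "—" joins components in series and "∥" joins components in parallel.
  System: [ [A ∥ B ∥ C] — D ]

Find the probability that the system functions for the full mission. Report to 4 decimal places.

0.7284

Parallel (A, B, and C): 1 − (1 − 0.930000)(1 − 0.880000)(1 − 0.740000) = 0.997816
Series ([0.997816] and D): 0.997816 × 0.730000 = 0.7284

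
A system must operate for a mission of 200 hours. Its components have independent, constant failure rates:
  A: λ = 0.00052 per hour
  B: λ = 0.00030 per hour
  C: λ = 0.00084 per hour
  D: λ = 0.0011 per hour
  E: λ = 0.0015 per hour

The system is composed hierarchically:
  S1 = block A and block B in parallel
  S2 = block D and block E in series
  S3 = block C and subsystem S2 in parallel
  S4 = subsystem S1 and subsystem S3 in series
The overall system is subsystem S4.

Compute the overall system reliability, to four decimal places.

R(A) = exp(−0.00052 × 200) = 0.901225
R(B) = exp(−0.00030 × 200) = 0.941765
R(C) = exp(−0.00084 × 200) = 0.845354
R(D) = exp(−0.0011 × 200) = 0.802519
R(E) = exp(−0.0015 × 200) = 0.740818
Parallel (A and B): 1 − (1 − 0.901225)(1 − 0.941765) = 0.994248
Series (D and E): 0.802519 × 0.740818 = 0.594521
Parallel (C and [0.594521]): 1 − (1 − 0.845354)(1 − 0.594521) = 0.937294
Series ([0.994248] and [0.937294]): 0.994248 × 0.937294 = 0.9319

0.9319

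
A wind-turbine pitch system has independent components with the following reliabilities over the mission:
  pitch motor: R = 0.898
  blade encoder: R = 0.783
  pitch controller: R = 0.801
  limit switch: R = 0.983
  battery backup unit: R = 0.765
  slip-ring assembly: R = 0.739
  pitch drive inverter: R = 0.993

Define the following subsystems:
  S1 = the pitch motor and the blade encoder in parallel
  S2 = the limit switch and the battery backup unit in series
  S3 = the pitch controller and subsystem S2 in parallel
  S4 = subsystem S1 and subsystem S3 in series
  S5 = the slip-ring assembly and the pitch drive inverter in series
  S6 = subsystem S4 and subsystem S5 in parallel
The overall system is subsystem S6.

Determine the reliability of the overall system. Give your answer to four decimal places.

0.9813

Parallel (pitch motor and blade encoder): 1 − (1 − 0.898000)(1 − 0.783000) = 0.977866
Series (limit switch and battery backup unit): 0.983000 × 0.765000 = 0.751995
Parallel (pitch controller and [0.751995]): 1 − (1 − 0.801000)(1 − 0.751995) = 0.950647
Series ([0.977866] and [0.950647]): 0.977866 × 0.950647 = 0.929605
Series (slip-ring assembly and pitch drive inverter): 0.739000 × 0.993000 = 0.733827
Parallel ([0.929605] and [0.733827]): 1 − (1 − 0.929605)(1 − 0.733827) = 0.9813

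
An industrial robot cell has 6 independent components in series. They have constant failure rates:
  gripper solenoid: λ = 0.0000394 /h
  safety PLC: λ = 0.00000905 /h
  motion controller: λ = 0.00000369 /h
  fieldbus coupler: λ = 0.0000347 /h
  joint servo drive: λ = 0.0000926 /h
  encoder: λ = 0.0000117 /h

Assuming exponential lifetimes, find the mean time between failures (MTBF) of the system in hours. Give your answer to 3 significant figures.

5230

Series of exponential components: λ_sys = Σ λ_i
λ_sys = 0.0000394 + 0.00000905 + 0.00000369 + 0.0000347 + 0.0000926 + 0.0000117 = 1.9114e-04 /h
MTBF = 1 / λ_sys = 5230 h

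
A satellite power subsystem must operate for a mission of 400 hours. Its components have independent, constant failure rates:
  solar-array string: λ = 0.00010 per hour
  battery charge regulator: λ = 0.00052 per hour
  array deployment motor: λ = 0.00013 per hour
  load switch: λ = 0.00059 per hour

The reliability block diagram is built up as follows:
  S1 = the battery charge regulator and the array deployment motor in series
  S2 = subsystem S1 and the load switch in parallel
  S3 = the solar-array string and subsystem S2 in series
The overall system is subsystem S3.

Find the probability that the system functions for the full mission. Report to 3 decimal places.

R(solar-array string) = exp(−0.00010 × 400) = 0.96079
R(battery charge regulator) = exp(−0.00052 × 400) = 0.81221
R(array deployment motor) = exp(−0.00013 × 400) = 0.94933
R(load switch) = exp(−0.00059 × 400) = 0.78978
Series (battery charge regulator and array deployment motor): 0.81221 × 0.94933 = 0.77106
Parallel ([0.77106] and load switch): 1 − (1 − 0.77106)(1 − 0.78978) = 0.95187
Series (solar-array string and [0.95187]): 0.96079 × 0.95187 = 0.915

0.915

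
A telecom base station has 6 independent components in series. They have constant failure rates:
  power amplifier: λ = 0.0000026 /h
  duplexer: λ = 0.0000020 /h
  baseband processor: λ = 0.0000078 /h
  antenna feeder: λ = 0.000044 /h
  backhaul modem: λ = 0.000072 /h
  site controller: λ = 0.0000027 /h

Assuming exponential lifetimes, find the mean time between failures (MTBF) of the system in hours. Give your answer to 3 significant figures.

7630

Series of exponential components: λ_sys = Σ λ_i
λ_sys = 0.0000026 + 0.0000020 + 0.0000078 + 0.000044 + 0.000072 + 0.0000027 = 1.3110e-04 /h
MTBF = 1 / λ_sys = 7630 h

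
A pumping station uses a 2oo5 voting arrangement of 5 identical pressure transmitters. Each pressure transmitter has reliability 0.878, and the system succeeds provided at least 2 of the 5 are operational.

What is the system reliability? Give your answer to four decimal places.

R = Σ_{i=2}^{5} C(5,i) p^i (1−p)^{5−i} with p = 0.878
C(5,2)·0.878^2·0.122^3 = 0.013998
C(5,3)·0.878^3·0.122^2 = 0.100740
C(5,4)·0.878^4·0.122^1 = 0.362500
C(5,5)·0.878^5·0.122^0 = 0.521762
Sum = 0.9990

0.9990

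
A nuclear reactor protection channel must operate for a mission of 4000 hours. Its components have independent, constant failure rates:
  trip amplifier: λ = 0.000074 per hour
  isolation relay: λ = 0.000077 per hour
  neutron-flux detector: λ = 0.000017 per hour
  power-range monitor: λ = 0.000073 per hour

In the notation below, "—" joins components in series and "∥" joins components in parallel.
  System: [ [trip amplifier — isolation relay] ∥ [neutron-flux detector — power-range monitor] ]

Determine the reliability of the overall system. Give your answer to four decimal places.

0.8629

R(trip amplifier) = exp(−0.000074 × 4000) = 0.743787
R(isolation relay) = exp(−0.000077 × 4000) = 0.734915
R(neutron-flux detector) = exp(−0.000017 × 4000) = 0.934260
R(power-range monitor) = exp(−0.000073 × 4000) = 0.746769
Series (trip amplifier and isolation relay): 0.743787 × 0.734915 = 0.546620
Series (neutron-flux detector and power-range monitor): 0.934260 × 0.746769 = 0.697676
Parallel ([0.546620] and [0.697676]): 1 − (1 − 0.546620)(1 − 0.697676) = 0.8629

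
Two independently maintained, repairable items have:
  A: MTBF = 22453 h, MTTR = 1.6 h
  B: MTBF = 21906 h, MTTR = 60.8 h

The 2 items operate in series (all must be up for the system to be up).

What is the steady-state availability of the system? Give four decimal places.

A(A) = MTBF/(MTBF+MTTR) = 22453/(22453+1.6) = 0.999929
A(B) = MTBF/(MTBF+MTTR) = 21906/(21906+60.8) = 0.997232
Series availability: 0.999929 × 0.997232 = 0.9972

0.9972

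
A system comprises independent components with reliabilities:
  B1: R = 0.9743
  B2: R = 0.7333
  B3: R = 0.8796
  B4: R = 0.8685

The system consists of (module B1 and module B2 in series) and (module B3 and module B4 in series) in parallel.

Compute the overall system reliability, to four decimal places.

Series (B1 and B2): 0.974300 × 0.733300 = 0.714454
Series (B3 and B4): 0.879600 × 0.868500 = 0.763933
Parallel ([0.714454] and [0.763933]): 1 − (1 − 0.714454)(1 − 0.763933) = 0.9326

0.9326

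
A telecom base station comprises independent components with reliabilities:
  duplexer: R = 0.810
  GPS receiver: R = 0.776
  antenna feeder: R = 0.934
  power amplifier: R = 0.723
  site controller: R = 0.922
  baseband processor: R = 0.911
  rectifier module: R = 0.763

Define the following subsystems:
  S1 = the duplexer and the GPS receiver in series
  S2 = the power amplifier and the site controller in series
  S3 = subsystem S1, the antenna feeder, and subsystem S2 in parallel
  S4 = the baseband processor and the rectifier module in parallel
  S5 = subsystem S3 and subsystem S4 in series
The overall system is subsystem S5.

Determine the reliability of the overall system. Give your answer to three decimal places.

0.971

Series (duplexer and GPS receiver): 0.81000 × 0.77600 = 0.62856
Series (power amplifier and site controller): 0.72300 × 0.92200 = 0.66661
Parallel ([0.62856], antenna feeder, and [0.66661]): 1 − (1 − 0.62856)(1 − 0.93400)(1 − 0.66661) = 0.99183
Parallel (baseband processor and rectifier module): 1 − (1 − 0.91100)(1 − 0.76300) = 0.97891
Series ([0.99183] and [0.97891]): 0.99183 × 0.97891 = 0.971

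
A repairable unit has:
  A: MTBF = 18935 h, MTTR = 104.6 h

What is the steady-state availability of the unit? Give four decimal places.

A(A) = MTBF/(MTBF+MTTR) = 18935/(18935+104.6) = 0.9945

0.9945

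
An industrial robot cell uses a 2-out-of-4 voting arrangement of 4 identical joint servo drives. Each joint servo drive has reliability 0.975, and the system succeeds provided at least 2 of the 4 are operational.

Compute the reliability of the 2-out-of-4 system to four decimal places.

0.9999

R = Σ_{i=2}^{4} C(4,i) p^i (1−p)^{4−i} with p = 0.975
C(4,2)·0.975^2·0.025^2 = 0.003565
C(4,3)·0.975^3·0.025^1 = 0.092686
C(4,4)·0.975^4·0.025^0 = 0.903688
Sum = 0.9999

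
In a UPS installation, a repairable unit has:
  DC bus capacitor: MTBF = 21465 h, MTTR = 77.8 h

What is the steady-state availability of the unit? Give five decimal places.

A(DC bus capacitor) = MTBF/(MTBF+MTTR) = 21465/(21465+77.8) = 0.99639

0.99639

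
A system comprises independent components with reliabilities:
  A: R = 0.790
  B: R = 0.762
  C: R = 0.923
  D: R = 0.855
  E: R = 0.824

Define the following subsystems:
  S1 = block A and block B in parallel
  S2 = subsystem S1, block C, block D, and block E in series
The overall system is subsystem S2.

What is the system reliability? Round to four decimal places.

Parallel (A and B): 1 − (1 − 0.790000)(1 − 0.762000) = 0.950020
Series ([0.950020], C, D, and E): 0.950020 × 0.923000 × 0.855000 × 0.824000 = 0.6178

0.6178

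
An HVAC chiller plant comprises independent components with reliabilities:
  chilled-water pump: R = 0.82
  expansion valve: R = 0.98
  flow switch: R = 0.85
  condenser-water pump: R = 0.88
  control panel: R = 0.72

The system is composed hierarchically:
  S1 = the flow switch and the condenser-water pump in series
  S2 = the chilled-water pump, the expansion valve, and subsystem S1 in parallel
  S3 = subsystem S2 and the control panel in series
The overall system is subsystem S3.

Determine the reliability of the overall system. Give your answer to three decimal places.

Series (flow switch and condenser-water pump): 0.85000 × 0.88000 = 0.74800
Parallel (chilled-water pump, expansion valve, and [0.74800]): 1 − (1 − 0.82000)(1 − 0.98000)(1 − 0.74800) = 0.99909
Series ([0.99909] and control panel): 0.99909 × 0.72000 = 0.719

0.719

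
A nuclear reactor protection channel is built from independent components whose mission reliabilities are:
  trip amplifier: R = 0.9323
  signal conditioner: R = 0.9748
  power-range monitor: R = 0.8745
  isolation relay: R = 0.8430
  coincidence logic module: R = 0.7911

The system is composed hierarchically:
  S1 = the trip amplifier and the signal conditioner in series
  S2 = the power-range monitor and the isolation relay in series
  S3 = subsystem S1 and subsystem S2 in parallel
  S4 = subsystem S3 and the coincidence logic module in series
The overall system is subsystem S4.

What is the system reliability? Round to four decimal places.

0.7721

Series (trip amplifier and signal conditioner): 0.932300 × 0.974800 = 0.908806
Series (power-range monitor and isolation relay): 0.874500 × 0.843000 = 0.737204
Parallel ([0.908806] and [0.737204]): 1 − (1 − 0.908806)(1 − 0.737204) = 0.976035
Series ([0.976035] and coincidence logic module): 0.976035 × 0.791100 = 0.7721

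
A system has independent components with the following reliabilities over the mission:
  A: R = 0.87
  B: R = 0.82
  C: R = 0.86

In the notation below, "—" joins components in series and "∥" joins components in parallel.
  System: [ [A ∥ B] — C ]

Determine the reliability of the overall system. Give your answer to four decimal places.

0.8399

Parallel (A and B): 1 − (1 − 0.870000)(1 − 0.820000) = 0.976600
Series ([0.976600] and C): 0.976600 × 0.860000 = 0.8399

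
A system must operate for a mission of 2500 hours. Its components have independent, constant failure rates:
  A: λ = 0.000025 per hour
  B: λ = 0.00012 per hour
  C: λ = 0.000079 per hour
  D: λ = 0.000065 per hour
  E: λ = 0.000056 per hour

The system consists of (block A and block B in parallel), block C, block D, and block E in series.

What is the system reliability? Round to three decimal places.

0.597

R(A) = exp(−0.000025 × 2500) = 0.93941
R(B) = exp(−0.00012 × 2500) = 0.74082
R(C) = exp(−0.000079 × 2500) = 0.82078
R(D) = exp(−0.000065 × 2500) = 0.85002
R(E) = exp(−0.000056 × 2500) = 0.86936
Parallel (A and B): 1 − (1 − 0.93941)(1 − 0.74082) = 0.98430
Series ([0.98430], C, D, and E): 0.98430 × 0.82078 × 0.85002 × 0.86936 = 0.597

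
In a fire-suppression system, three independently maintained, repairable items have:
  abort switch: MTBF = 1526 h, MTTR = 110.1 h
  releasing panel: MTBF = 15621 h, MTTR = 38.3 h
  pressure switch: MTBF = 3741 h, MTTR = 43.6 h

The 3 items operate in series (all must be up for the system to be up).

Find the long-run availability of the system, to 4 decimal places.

A(abort switch) = MTBF/(MTBF+MTTR) = 1526/(1526+110.1) = 0.932706
A(releasing panel) = MTBF/(MTBF+MTTR) = 15621/(15621+38.3) = 0.997554
A(pressure switch) = MTBF/(MTBF+MTTR) = 3741/(3741+43.6) = 0.988480
Series availability: 0.932706 × 0.997554 × 0.988480 = 0.9197

0.9197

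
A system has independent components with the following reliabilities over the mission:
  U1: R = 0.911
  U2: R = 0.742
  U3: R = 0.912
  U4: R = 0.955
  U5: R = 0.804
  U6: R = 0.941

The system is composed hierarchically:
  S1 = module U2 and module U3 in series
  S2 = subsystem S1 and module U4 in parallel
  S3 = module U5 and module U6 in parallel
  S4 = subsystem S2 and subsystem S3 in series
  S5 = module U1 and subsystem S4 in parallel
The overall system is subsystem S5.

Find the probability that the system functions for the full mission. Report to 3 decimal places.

Series (U2 and U3): 0.74200 × 0.91200 = 0.67670
Parallel ([0.67670] and U4): 1 − (1 − 0.67670)(1 − 0.95500) = 0.98545
Parallel (U5 and U6): 1 − (1 − 0.80400)(1 − 0.94100) = 0.98844
Series ([0.98545] and [0.98844]): 0.98545 × 0.98844 = 0.97406
Parallel (U1 and [0.97406]): 1 − (1 − 0.91100)(1 − 0.97406) = 0.998

0.998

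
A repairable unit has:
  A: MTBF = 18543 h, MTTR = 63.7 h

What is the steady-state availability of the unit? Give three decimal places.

A(A) = MTBF/(MTBF+MTTR) = 18543/(18543+63.7) = 0.997

0.997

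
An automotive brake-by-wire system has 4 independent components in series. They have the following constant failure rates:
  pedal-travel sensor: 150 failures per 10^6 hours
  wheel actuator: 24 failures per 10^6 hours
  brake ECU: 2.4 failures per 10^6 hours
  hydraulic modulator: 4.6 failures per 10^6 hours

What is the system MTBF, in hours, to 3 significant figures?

5520

Series of exponential components: λ_sys = Σ λ_i
λ_sys = 0.00015 + 0.000024 + 0.0000024 + 0.0000046 = 1.8100e-04 /h
MTBF = 1 / λ_sys = 5520 h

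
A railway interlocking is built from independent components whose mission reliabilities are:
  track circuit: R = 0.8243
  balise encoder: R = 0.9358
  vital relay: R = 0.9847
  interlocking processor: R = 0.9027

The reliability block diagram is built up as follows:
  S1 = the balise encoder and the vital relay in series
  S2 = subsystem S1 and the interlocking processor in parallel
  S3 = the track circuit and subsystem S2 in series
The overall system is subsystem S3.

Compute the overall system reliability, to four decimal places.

0.8180

Series (balise encoder and vital relay): 0.935800 × 0.984700 = 0.921482
Parallel ([0.921482] and interlocking processor): 1 − (1 − 0.921482)(1 − 0.902700) = 0.992360
Series (track circuit and [0.992360]): 0.824300 × 0.992360 = 0.8180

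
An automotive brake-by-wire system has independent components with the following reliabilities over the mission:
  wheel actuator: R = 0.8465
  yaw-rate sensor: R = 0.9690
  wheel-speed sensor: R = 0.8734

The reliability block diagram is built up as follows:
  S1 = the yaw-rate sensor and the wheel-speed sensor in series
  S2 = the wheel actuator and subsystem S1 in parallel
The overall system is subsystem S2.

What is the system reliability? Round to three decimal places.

0.976

Series (yaw-rate sensor and wheel-speed sensor): 0.96900 × 0.87340 = 0.84632
Parallel (wheel actuator and [0.84632]): 1 − (1 − 0.84650)(1 − 0.84632) = 0.976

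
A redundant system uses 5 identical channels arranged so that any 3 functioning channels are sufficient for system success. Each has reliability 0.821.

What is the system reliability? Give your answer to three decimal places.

0.957

R = Σ_{i=3}^{5} C(5,i) p^i (1−p)^{5−i} with p = 0.821
C(5,3)·0.821^3·0.179^2 = 0.17731
C(5,4)·0.821^4·0.179^1 = 0.40663
C(5,5)·0.821^5·0.179^0 = 0.37301
Sum = 0.957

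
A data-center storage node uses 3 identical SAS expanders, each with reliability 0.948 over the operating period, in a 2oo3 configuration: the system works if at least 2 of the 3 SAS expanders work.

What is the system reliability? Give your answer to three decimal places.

R = Σ_{i=2}^{3} C(3,i) p^i (1−p)^{3−i} with p = 0.948
C(3,2)·0.948^2·0.052^1 = 0.14020
C(3,3)·0.948^3·0.052^0 = 0.85197
Sum = 0.992

0.992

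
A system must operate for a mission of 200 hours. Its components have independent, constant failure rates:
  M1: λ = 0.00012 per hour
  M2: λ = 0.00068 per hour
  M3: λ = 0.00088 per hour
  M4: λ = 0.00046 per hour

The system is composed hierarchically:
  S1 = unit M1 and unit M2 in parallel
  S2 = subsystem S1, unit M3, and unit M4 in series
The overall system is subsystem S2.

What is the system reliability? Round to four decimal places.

0.7626

R(M1) = exp(−0.00012 × 200) = 0.976286
R(M2) = exp(−0.00068 × 200) = 0.872843
R(M3) = exp(−0.00088 × 200) = 0.838618
R(M4) = exp(−0.00046 × 200) = 0.912105
Parallel (M1 and M2): 1 − (1 − 0.976286)(1 − 0.872843) = 0.996985
Series ([0.996985], M3, and M4): 0.996985 × 0.838618 × 0.912105 = 0.7626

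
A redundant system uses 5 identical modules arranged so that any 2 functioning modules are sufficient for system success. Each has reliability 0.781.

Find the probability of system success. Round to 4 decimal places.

0.9905

R = Σ_{i=2}^{5} C(5,i) p^i (1−p)^{5−i} with p = 0.781
C(5,2)·0.781^2·0.219^3 = 0.064067
C(5,3)·0.781^3·0.219^2 = 0.228476
C(5,4)·0.781^4·0.219^1 = 0.407397
C(5,5)·0.781^5·0.219^0 = 0.290573
Sum = 0.9905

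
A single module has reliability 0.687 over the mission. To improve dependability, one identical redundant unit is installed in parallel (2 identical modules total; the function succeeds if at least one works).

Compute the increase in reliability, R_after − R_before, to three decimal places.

R_before = 0.687
R_after = 1 − (1 − 0.687)^2 = 0.902
ΔR = 0.902 − 0.687 = 0.215

0.215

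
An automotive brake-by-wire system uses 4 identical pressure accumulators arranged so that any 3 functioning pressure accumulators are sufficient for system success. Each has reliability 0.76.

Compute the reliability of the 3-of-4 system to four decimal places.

R = Σ_{i=3}^{4} C(4,i) p^i (1−p)^{4−i} with p = 0.76
C(4,3)·0.76^3·0.24^1 = 0.421417
C(4,4)·0.76^4·0.24^0 = 0.333622
Sum = 0.7550

0.7550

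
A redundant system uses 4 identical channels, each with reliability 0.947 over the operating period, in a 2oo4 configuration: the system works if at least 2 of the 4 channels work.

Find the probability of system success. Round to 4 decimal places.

0.9994

R = Σ_{i=2}^{4} C(4,i) p^i (1−p)^{4−i} with p = 0.947
C(4,2)·0.947^2·0.053^2 = 0.015115
C(4,3)·0.947^3·0.053^1 = 0.180047
C(4,4)·0.947^4·0.053^0 = 0.804266
Sum = 0.9994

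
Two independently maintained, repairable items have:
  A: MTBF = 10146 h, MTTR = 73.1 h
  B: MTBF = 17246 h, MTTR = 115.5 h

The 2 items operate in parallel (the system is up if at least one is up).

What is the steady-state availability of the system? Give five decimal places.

0.99995

A(A) = MTBF/(MTBF+MTTR) = 10146/(10146+73.1) = 0.992847
A(B) = MTBF/(MTBF+MTTR) = 17246/(17246+115.5) = 0.993347
Parallel availability: 1 − (1 − 0.992847)(1 − 0.993347) = 0.99995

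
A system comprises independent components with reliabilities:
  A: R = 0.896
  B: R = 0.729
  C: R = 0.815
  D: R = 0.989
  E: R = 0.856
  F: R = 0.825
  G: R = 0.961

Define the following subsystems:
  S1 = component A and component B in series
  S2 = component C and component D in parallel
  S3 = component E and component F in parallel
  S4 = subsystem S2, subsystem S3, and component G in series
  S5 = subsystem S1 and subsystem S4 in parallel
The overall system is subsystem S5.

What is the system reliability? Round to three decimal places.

0.977

Series (A and B): 0.89600 × 0.72900 = 0.65318
Parallel (C and D): 1 − (1 − 0.81500)(1 − 0.98900) = 0.99797
Parallel (E and F): 1 − (1 − 0.85600)(1 − 0.82500) = 0.97480
Series ([0.99797], [0.97480], and G): 0.99797 × 0.97480 × 0.96100 = 0.93488
Parallel ([0.65318] and [0.93488]): 1 − (1 − 0.65318)(1 − 0.93488) = 0.977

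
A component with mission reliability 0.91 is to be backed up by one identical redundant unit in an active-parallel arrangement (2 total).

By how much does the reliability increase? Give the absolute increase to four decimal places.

0.0819

R_before = 0.91
R_after = 1 − (1 − 0.91)^2 = 0.9919
ΔR = 0.9919 − 0.91 = 0.0819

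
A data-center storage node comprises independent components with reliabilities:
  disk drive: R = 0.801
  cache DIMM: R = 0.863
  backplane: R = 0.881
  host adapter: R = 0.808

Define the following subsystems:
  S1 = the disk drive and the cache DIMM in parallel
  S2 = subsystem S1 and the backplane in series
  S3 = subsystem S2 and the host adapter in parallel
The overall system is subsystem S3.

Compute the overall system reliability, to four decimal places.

Parallel (disk drive and cache DIMM): 1 − (1 − 0.801000)(1 − 0.863000) = 0.972737
Series ([0.972737] and backplane): 0.972737 × 0.881000 = 0.856981
Parallel ([0.856981] and host adapter): 1 − (1 − 0.856981)(1 − 0.808000) = 0.9725

0.9725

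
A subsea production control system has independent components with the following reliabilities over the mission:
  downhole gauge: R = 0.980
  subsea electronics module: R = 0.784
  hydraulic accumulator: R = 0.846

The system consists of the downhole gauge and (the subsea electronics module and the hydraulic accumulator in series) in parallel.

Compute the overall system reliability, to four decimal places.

Series (subsea electronics module and hydraulic accumulator): 0.784000 × 0.846000 = 0.663264
Parallel (downhole gauge and [0.663264]): 1 − (1 − 0.980000)(1 − 0.663264) = 0.9933

0.9933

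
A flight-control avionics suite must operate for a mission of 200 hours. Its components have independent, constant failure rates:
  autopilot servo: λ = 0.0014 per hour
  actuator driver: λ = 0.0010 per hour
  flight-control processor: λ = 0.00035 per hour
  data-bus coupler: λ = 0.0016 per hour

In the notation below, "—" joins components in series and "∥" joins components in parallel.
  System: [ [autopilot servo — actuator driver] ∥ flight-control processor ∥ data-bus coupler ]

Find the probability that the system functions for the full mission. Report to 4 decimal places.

0.9929

R(autopilot servo) = exp(−0.0014 × 200) = 0.755784
R(actuator driver) = exp(−0.0010 × 200) = 0.818731
R(flight-control processor) = exp(−0.00035 × 200) = 0.932394
R(data-bus coupler) = exp(−0.0016 × 200) = 0.726149
Series (autopilot servo and actuator driver): 0.755784 × 0.818731 = 0.618784
Parallel ([0.618784], flight-control processor, and data-bus coupler): 1 − (1 − 0.618784)(1 − 0.932394)(1 − 0.726149) = 0.9929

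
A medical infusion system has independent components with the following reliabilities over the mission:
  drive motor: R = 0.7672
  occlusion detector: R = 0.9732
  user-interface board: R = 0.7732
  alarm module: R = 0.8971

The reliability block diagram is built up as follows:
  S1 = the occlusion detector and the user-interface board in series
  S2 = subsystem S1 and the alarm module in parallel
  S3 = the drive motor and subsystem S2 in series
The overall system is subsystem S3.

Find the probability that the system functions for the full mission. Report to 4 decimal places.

Series (occlusion detector and user-interface board): 0.973200 × 0.773200 = 0.752478
Parallel ([0.752478] and alarm module): 1 − (1 − 0.752478)(1 − 0.897100) = 0.974530
Series (drive motor and [0.974530]): 0.767200 × 0.974530 = 0.7477

0.7477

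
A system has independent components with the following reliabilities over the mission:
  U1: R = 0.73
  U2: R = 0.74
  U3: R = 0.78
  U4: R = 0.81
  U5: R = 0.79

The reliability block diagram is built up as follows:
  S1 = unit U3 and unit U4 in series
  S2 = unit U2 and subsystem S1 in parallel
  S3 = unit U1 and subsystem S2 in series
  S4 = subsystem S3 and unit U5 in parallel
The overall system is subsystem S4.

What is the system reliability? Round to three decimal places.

Series (U3 and U4): 0.78000 × 0.81000 = 0.63180
Parallel (U2 and [0.63180]): 1 − (1 − 0.74000)(1 − 0.63180) = 0.90427
Series (U1 and [0.90427]): 0.73000 × 0.90427 = 0.66012
Parallel ([0.66012] and U5): 1 − (1 − 0.66012)(1 − 0.79000) = 0.929

0.929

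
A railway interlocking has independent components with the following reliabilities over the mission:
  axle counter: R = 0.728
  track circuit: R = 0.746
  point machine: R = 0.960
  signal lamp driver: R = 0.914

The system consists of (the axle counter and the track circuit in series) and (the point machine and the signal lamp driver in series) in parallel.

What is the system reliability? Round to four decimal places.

Series (axle counter and track circuit): 0.728000 × 0.746000 = 0.543088
Series (point machine and signal lamp driver): 0.960000 × 0.914000 = 0.877440
Parallel ([0.543088] and [0.877440]): 1 − (1 − 0.543088)(1 − 0.877440) = 0.9440

0.9440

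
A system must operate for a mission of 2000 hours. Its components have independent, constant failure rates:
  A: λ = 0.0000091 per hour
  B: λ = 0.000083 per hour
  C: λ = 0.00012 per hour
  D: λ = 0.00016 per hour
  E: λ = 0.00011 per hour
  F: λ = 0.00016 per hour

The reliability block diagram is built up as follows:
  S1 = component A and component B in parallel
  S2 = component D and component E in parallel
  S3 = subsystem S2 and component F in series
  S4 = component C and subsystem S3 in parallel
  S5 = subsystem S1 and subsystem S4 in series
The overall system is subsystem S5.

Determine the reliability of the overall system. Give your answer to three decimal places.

0.931

R(A) = exp(−0.0000091 × 2000) = 0.98196
R(B) = exp(−0.000083 × 2000) = 0.84705
R(C) = exp(−0.00012 × 2000) = 0.78663
R(D) = exp(−0.00016 × 2000) = 0.72615
R(E) = exp(−0.00011 × 2000) = 0.80252
R(F) = exp(−0.00016 × 2000) = 0.72615
Parallel (A and B): 1 − (1 − 0.98196)(1 − 0.84705) = 0.99724
Parallel (D and E): 1 − (1 − 0.72615)(1 − 0.80252) = 0.94592
Series ([0.94592] and F): 0.94592 × 0.72615 = 0.68688
Parallel (C and [0.68688]): 1 − (1 − 0.78663)(1 − 0.68688) = 0.93319
Series ([0.99724] and [0.93319]): 0.99724 × 0.93319 = 0.931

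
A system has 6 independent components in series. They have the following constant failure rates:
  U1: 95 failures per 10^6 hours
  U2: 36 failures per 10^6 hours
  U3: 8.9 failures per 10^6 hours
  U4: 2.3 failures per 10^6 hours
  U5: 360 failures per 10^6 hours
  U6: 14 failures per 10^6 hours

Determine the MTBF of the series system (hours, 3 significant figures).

1940

Series of exponential components: λ_sys = Σ λ_i
λ_sys = 0.000095 + 0.000036 + 0.0000089 + 0.0000023 + 0.00036 + 0.000014 = 5.1620e-04 /h
MTBF = 1 / λ_sys = 1940 h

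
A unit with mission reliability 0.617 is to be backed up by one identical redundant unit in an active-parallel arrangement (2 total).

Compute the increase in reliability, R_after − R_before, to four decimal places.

0.2363

R_before = 0.617
R_after = 1 − (1 − 0.617)^2 = 0.8533
ΔR = 0.8533 − 0.617 = 0.2363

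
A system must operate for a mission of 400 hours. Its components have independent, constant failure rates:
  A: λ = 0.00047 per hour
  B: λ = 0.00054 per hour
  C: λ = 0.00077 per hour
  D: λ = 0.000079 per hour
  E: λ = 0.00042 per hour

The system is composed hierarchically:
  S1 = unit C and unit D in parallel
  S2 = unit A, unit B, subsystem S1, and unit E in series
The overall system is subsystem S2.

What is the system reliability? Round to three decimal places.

R(A) = exp(−0.00047 × 400) = 0.82861
R(B) = exp(−0.00054 × 400) = 0.80574
R(C) = exp(−0.00077 × 400) = 0.73492
R(D) = exp(−0.000079 × 400) = 0.96889
R(E) = exp(−0.00042 × 400) = 0.84535
Parallel (C and D): 1 − (1 − 0.73492)(1 − 0.96889) = 0.99175
Series (A, B, [0.99175], and E): 0.82861 × 0.80574 × 0.99175 × 0.84535 = 0.560

0.560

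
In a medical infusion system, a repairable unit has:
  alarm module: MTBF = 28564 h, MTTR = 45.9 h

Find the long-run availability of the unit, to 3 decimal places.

A(alarm module) = MTBF/(MTBF+MTTR) = 28564/(28564+45.9) = 0.998

0.998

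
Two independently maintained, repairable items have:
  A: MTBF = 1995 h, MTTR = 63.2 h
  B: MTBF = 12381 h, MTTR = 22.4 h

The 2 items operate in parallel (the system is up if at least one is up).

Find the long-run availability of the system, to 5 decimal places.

A(A) = MTBF/(MTBF+MTTR) = 1995/(1995+63.2) = 0.969294
A(B) = MTBF/(MTBF+MTTR) = 12381/(12381+22.4) = 0.998194
Parallel availability: 1 − (1 − 0.969294)(1 − 0.998194) = 0.99994

0.99994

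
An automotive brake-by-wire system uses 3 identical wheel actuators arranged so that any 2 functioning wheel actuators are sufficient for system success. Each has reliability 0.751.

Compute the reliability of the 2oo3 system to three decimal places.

R = Σ_{i=2}^{3} C(3,i) p^i (1−p)^{3−i} with p = 0.751
C(3,2)·0.751^2·0.249^1 = 0.42131
C(3,3)·0.751^3·0.249^0 = 0.42356
Sum = 0.845

0.845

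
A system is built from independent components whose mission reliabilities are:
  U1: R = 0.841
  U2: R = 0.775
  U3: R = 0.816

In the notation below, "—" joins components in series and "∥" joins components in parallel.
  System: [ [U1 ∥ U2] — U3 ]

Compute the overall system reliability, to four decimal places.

Parallel (U1 and U2): 1 − (1 − 0.841000)(1 − 0.775000) = 0.964225
Series ([0.964225] and U3): 0.964225 × 0.816000 = 0.7868

0.7868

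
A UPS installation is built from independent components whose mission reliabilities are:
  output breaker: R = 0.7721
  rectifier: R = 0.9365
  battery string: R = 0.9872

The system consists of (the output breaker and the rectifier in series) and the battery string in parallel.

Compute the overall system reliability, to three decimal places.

0.996

Series (output breaker and rectifier): 0.77210 × 0.93650 = 0.72307
Parallel ([0.72307] and battery string): 1 − (1 − 0.72307)(1 − 0.98720) = 0.996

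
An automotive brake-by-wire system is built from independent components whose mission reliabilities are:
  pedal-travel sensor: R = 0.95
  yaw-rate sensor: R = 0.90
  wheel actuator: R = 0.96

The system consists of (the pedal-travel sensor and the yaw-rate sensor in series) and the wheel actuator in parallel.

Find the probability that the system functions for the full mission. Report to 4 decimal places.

0.9942

Series (pedal-travel sensor and yaw-rate sensor): 0.950000 × 0.900000 = 0.855000
Parallel ([0.855000] and wheel actuator): 1 − (1 − 0.855000)(1 − 0.960000) = 0.9942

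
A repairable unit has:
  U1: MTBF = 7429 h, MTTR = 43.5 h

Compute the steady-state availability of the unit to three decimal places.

A(U1) = MTBF/(MTBF+MTTR) = 7429/(7429+43.5) = 0.994

0.994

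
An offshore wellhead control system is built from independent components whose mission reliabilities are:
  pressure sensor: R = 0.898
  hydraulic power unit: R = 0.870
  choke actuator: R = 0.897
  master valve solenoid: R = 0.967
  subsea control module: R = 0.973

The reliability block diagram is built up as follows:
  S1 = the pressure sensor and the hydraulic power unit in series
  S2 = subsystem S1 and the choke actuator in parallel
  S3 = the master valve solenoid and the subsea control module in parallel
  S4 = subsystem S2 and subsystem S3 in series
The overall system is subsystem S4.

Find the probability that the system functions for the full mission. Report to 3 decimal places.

0.977

Series (pressure sensor and hydraulic power unit): 0.89800 × 0.87000 = 0.78126
Parallel ([0.78126] and choke actuator): 1 − (1 − 0.78126)(1 − 0.89700) = 0.97747
Parallel (master valve solenoid and subsea control module): 1 − (1 − 0.96700)(1 − 0.97300) = 0.99911
Series ([0.97747] and [0.99911]): 0.97747 × 0.99911 = 0.977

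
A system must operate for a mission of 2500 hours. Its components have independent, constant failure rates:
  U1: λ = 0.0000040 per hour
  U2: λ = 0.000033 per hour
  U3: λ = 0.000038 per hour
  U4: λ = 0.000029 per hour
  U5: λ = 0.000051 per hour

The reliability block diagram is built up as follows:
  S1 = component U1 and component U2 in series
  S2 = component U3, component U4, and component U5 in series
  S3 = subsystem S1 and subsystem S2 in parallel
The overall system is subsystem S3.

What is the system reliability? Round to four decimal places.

0.9774

R(U1) = exp(−0.0000040 × 2500) = 0.990050
R(U2) = exp(−0.000033 × 2500) = 0.920811
R(U3) = exp(−0.000038 × 2500) = 0.909373
R(U4) = exp(−0.000029 × 2500) = 0.930066
R(U5) = exp(−0.000051 × 2500) = 0.880293
Series (U1 and U2): 0.990050 × 0.920811 = 0.911649
Series (U3, U4, and U5): 0.909373 × 0.930066 × 0.880293 = 0.744531
Parallel ([0.911649] and [0.744531]): 1 − (1 − 0.911649)(1 − 0.744531) = 0.9774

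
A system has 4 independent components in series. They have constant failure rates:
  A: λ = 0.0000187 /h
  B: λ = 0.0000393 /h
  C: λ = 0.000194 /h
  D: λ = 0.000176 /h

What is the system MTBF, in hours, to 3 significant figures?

Series of exponential components: λ_sys = Σ λ_i
λ_sys = 0.0000187 + 0.0000393 + 0.000194 + 0.000176 = 4.2800e-04 /h
MTBF = 1 / λ_sys = 2340 h

2340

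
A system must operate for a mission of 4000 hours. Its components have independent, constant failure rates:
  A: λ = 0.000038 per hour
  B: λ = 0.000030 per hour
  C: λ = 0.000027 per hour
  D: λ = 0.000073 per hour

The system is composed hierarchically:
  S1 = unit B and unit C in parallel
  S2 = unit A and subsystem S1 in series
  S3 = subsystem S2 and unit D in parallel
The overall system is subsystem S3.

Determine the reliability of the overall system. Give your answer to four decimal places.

R(A) = exp(−0.000038 × 4000) = 0.858988
R(B) = exp(−0.000030 × 4000) = 0.886920
R(C) = exp(−0.000027 × 4000) = 0.897628
R(D) = exp(−0.000073 × 4000) = 0.746769
Parallel (B and C): 1 − (1 − 0.886920)(1 − 0.897628) = 0.988424
Series (A and [0.988424]): 0.858988 × 0.988424 = 0.849044
Parallel ([0.849044] and D): 1 − (1 − 0.849044)(1 − 0.746769) = 0.9618

0.9618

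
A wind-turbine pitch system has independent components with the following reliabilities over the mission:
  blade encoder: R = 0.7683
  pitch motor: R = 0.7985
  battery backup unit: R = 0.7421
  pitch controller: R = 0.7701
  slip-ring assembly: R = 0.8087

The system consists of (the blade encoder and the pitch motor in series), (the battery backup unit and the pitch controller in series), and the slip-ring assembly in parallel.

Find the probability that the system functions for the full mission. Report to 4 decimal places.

0.9683

Series (blade encoder and pitch motor): 0.768300 × 0.798500 = 0.613488
Series (battery backup unit and pitch controller): 0.742100 × 0.770100 = 0.571491
Parallel ([0.613488], [0.571491], and slip-ring assembly): 1 − (1 − 0.613488)(1 − 0.571491)(1 − 0.808700) = 0.9683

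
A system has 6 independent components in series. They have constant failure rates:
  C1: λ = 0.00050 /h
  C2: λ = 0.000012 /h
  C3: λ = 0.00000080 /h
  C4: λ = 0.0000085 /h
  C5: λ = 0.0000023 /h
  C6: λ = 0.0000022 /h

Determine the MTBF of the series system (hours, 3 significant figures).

1900

Series of exponential components: λ_sys = Σ λ_i
λ_sys = 0.00050 + 0.000012 + 0.00000080 + 0.0000085 + 0.0000023 + 0.0000022 = 5.2580e-04 /h
MTBF = 1 / λ_sys = 1900 h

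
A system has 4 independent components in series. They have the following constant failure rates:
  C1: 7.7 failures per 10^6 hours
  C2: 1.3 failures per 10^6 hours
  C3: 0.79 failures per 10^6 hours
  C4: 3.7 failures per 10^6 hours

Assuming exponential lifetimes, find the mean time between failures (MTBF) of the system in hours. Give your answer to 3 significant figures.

74100

Series of exponential components: λ_sys = Σ λ_i
λ_sys = 0.0000077 + 0.0000013 + 0.00000079 + 0.0000037 = 1.3490e-05 /h
MTBF = 1 / λ_sys = 74100 h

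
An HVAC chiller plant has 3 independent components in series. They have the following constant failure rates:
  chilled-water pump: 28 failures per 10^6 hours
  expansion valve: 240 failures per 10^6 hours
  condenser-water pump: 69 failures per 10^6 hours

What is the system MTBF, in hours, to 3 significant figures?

2970

Series of exponential components: λ_sys = Σ λ_i
λ_sys = 0.000028 + 0.00024 + 0.000069 = 3.3700e-04 /h
MTBF = 1 / λ_sys = 2970 h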